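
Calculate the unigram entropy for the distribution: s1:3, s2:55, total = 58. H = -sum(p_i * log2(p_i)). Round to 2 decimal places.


Computing entropy H = -sum(p_i * log2(p_i)):
  s1: p = 3/58 = 0.0517, -p*log2(p) = 0.2210
  s2: p = 55/58 = 0.9483, -p*log2(p) = 0.0727
H = sum of terms = 0.2937
Rounded to 2 decimals: 0.29

0.29


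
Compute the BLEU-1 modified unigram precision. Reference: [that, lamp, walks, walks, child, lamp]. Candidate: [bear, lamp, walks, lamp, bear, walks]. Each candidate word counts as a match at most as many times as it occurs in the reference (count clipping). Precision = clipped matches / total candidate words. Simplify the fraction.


Reference word counts: {'child': 1, 'lamp': 2, 'that': 1, 'walks': 2}
Checking each candidate word (with clipping):
  'bear' -> not in reference -> no match (matches: 0)
  'lamp' -> in reference (ref count 2, used 1/2) -> match (matches: 1)
  'walks' -> in reference (ref count 2, used 1/2) -> match (matches: 2)
  'lamp' -> in reference (ref count 2, used 2/2) -> match (matches: 3)
  'bear' -> not in reference -> no match (matches: 3)
  'walks' -> in reference (ref count 2, used 2/2) -> match (matches: 4)
Clipped matches: 4, Candidate length: 6
Precision = 4/6 = 2/3

2/3


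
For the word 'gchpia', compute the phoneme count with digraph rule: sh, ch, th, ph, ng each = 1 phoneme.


Parsing 'gchpia' greedily, digraphs first:
  'g' -> consonant phoneme (phonemes so far: 1)
  'ch' -> digraph (1 consonant phoneme) (phonemes so far: 2)
  'p' -> consonant phoneme (phonemes so far: 3)
  'i' -> vowel phoneme (phonemes so far: 4)
  'a' -> vowel phoneme (phonemes so far: 5)
Total phonemes: 5

5


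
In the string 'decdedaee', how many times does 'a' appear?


Scanning 'decdedaee' for 'a':
  Position 6: 'a' -> MATCH (count: 1)
Total occurrences of 'a': 1

1


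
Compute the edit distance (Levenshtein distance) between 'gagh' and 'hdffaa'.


Building DP table for s1='gagh' (len 4) and s2='hdffaa' (len 6):
       h  d  f  f  a  a
    0  1  2  3  4  5  6
  g 1  1  2  3  4  5  6
  a 2  2  2  3  4  4  5
  g 3  3  3  3  4  5  5
  h 4  3  4  4  4  5  6
Edit distance = dp[4][6] = 6

6


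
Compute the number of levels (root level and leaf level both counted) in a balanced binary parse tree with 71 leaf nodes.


In a balanced binary tree with n leaves the deepest leaf is ceil(log2(n)) edges below the root,
so counting node levels inclusive of root and leaves gives ceil(log2(n)) + 1 levels.
log2(71) = 6.1497
ceil(6.1497) = 7
levels = 7 + 1 = 8

8


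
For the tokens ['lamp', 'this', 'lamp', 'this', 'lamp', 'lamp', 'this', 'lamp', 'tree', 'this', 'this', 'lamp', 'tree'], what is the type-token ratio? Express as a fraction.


Tokens: 13
Unique types: ('lamp', 'this', 'tree') = 3
TTR = 3/13
Already in lowest terms.

3/13


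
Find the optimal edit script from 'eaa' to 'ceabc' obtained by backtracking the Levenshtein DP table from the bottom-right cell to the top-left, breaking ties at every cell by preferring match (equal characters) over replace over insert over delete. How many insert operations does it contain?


Edit distance = 3. Backtracking from cell (3, 5) with preference match > replace > insert > delete,
then listing the resulting alignment 'eaa' -> 'ceabc' left to right:
  Step 1: insert 'c' [insertion #1]
  Step 2: keep 'e'
  Step 3: keep 'a'
  Step 4: insert 'b' [insertion #2]
  Step 5: replace a->c
Total insertions: 2

2


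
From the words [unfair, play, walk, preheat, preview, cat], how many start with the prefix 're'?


Checking each word for prefix 're':
  'unfair' -> no (count: 0)
  'play' -> no (count: 0)
  'walk' -> no (count: 0)
  'preheat' -> no (count: 0)
  'preview' -> no (count: 0)
  'cat' -> no (count: 0)
Total with prefix 're': 0

0


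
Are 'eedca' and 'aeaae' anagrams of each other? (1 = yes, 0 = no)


Sort characters of 'eedca': 'acdee'
Sort characters of 'aeaae': 'aaaee'
Sorted forms differ -> they are NOT anagrams
Result: 0

0


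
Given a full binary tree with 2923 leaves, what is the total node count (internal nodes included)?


Leaf nodes (terminals): 2923
Internal nodes = n - 1 = 2923 - 1 = 2922
Total = leaves + internal = 2923 + 2922 = 5845

5845


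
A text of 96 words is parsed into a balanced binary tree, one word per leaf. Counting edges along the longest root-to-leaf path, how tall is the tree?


In a balanced binary tree with n leaves the deepest leaf is ceil(log2(n)) edges below the root.
log2(96) = 6.5850
ceil(6.5850) = 7
height (edges) = 7

7


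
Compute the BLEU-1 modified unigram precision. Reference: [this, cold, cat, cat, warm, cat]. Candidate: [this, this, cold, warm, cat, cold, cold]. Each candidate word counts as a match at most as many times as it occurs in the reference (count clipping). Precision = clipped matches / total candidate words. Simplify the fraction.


Reference word counts: {'cat': 3, 'cold': 1, 'this': 1, 'warm': 1}
Checking each candidate word (with clipping):
  'this' -> in reference (ref count 1, used 1/1) -> match (matches: 1)
  'this' -> ref count 1 already used up (1/1) -> clipped, no match (matches: 1)
  'cold' -> in reference (ref count 1, used 1/1) -> match (matches: 2)
  'warm' -> in reference (ref count 1, used 1/1) -> match (matches: 3)
  'cat' -> in reference (ref count 3, used 1/3) -> match (matches: 4)
  'cold' -> ref count 1 already used up (1/1) -> clipped, no match (matches: 4)
  'cold' -> ref count 1 already used up (1/1) -> clipped, no match (matches: 4)
Clipped matches: 4, Candidate length: 7
Precision = 4/7

4/7


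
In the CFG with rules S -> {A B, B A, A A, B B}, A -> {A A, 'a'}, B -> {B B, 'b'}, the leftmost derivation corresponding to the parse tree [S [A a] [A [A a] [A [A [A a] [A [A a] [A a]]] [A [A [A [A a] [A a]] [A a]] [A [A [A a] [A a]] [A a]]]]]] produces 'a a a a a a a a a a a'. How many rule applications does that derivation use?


Every bracketed nonterminal node [X ...] in the tree is produced by exactly one rule application.
Reading the tree off as a leftmost derivation:
  Step 1: S  =>  A A   (applied S -> A A)
  Step 2: A A  =>  a A   (applied A -> a)
  Step 3: a A  =>  a A A   (applied A -> A A)
  Step 4: a A A  =>  a a A   (applied A -> a)
  Step 5: a a A  =>  a a A A   (applied A -> A A)
  Step 6: a a A A  =>  a a A A A   (applied A -> A A)
  Step 7: a a A A A  =>  a a a A A   (applied A -> a)
  Step 8: a a a A A  =>  a a a A A A   (applied A -> A A)
  Step 9: a a a A A A  =>  a a a a A A   (applied A -> a)
  Step 10: a a a a A A  =>  a a a a a A   (applied A -> a)
  Step 11: a a a a a A  =>  a a a a a A A   (applied A -> A A)
  Step 12: a a a a a A A  =>  a a a a a A A A   (applied A -> A A)
  Step 13: a a a a a A A A  =>  a a a a a A A A A   (applied A -> A A)
  Step 14: a a a a a A A A A  =>  a a a a a a A A A   (applied A -> a)
  Step 15: a a a a a a A A A  =>  a a a a a a a A A   (applied A -> a)
  Step 16: a a a a a a a A A  =>  a a a a a a a a A   (applied A -> a)
  Step 17: a a a a a a a a A  =>  a a a a a a a a A A   (applied A -> A A)
  Step 18: a a a a a a a a A A  =>  a a a a a a a a A A A   (applied A -> A A)
  Step 19: a a a a a a a a A A A  =>  a a a a a a a a a A A   (applied A -> a)
  Step 20: a a a a a a a a a A A  =>  a a a a a a a a a a A   (applied A -> a)
  Step 21: a a a a a a a a a a A  =>  a a a a a a a a a a a   (applied A -> a)
Final yield: a a a a a a a a a a a
Total rewrite steps: 21

21


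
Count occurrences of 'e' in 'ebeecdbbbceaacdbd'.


Scanning 'ebeecdbbbceaacdbd' for 'e':
  Position 0: 'e' -> MATCH (count: 1)
  Position 2: 'e' -> MATCH (count: 2)
  Position 3: 'e' -> MATCH (count: 3)
  Position 10: 'e' -> MATCH (count: 4)
Total occurrences of 'e': 4

4


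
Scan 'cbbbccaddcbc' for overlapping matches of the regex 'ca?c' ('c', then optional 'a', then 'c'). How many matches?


Pattern: ca?c means 'c', then optional 'a', then 'c'.
Scanning 'cbbbccaddcbc' position-by-position:
  Pos 0: window 'cbb' -> no
  Pos 1: window 'bbb' -> no
  Pos 2: window 'bbc' -> no
  Pos 3: window 'bcc' -> no
  Pos 4: window 'cca' -> MATCH
  Pos 5: window 'cad' -> no
  Pos 6: window 'add' -> no
  Pos 7: window 'ddc' -> no
  Pos 8: window 'dcb' -> no
  Pos 9: window 'cbc' -> no
  Pos 10: window 'bc' -> no
  Pos 11: window 'c' -> no
Total matches: 1

1


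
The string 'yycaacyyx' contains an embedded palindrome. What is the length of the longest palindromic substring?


Scanning 'yycaacyyx' for palindromic substrings.
Substring at positions 0-7: 'yycaacyy'.
Check: reverse('yycaacyy') = 'yycaacyy' -> palindrome confirmed.
Neighbouring characters ('-' / 'x') break symmetry, so it cannot extend further.
No longer palindromic substring exists; longest length = 8

8


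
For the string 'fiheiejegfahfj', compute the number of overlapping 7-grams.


String 'fiheiejegfahfj' has length L = 14.
Number of overlapping n-grams = L - n + 1
Substituting: 14 - 7 + 1 = 8

8


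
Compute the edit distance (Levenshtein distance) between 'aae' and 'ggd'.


Building DP table for s1='aae' (len 3) and s2='ggd' (len 3):
       g  g  d
    0  1  2  3
  a 1  1  2  3
  a 2  2  2  3
  e 3  3  3  3
Edit distance = dp[3][3] = 3

3


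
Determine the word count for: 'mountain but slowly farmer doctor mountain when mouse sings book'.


Counting words by splitting on spaces:
  Word 1: 'mountain'
  Word 2: 'but'
  Word 3: 'slowly'
  Word 4: 'farmer'
  Word 5: 'doctor'
  Word 6: 'mountain'
  Word 7: 'when'
  Word 8: 'mouse'
  Word 9: 'sings'
  Word 10: 'book'
Total words: 10

10


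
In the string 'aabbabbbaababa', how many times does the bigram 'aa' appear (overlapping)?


Scanning 'aabbabbbaababa' for bigram 'aa':
  Position 0: 'aa' -> MATCH
  Position 1: 'ab' -> no
  Position 2: 'bb' -> no
  Position 3: 'ba' -> no
  Position 4: 'ab' -> no
  Position 5: 'bb' -> no
  Position 6: 'bb' -> no
  Position 7: 'ba' -> no
  Position 8: 'aa' -> MATCH
  Position 9: 'ab' -> no
  Position 10: 'ba' -> no
  Position 11: 'ab' -> no
  Position 12: 'ba' -> no
Total matches: 2

2


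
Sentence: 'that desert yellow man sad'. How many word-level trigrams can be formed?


Word trigrams from [5] words:
  Trigram 1: (that desert yellow)
  Trigram 2: (desert yellow man)
  Trigram 3: (yellow man sad)
Total word trigrams: 5 - 2 = 3

3


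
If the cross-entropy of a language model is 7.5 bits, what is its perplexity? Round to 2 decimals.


Perplexity formula: PP = 2^H
H = 7.5
PP = 2^7.5
Decompose: 2^7.5 = 2^7 * 2^0.5 = 2^7 * sqrt(2)
2^7 = 128, sqrt(2) ~ 1.4142136
PP ~ 128 * 1.4142136 = 181.0193408
Rounded to 2 decimals: 181.02

181.02


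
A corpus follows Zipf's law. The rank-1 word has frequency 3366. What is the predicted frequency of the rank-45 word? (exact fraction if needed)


Zipf's law: freq(rank) = f1 / rank
f1 = 3366, rank = 45
freq = 3366 / 45
GCD(3366, 45) = 9
Simplified: 374/5

374/5


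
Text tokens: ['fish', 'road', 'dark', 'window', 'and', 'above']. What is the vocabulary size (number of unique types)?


Listing all tokens and tracking unique types:
  Token 1: 'fish' -> NEW (unique so far: 1)
  Token 2: 'road' -> NEW (unique so far: 2)
  Token 3: 'dark' -> NEW (unique so far: 3)
  Token 4: 'window' -> NEW (unique so far: 4)
  Token 5: 'and' -> NEW (unique so far: 5)
  Token 6: 'above' -> NEW (unique so far: 6)
Unique types: ('above', 'and', 'dark', 'fish', 'road', 'window')
Vocabulary size: 6

6


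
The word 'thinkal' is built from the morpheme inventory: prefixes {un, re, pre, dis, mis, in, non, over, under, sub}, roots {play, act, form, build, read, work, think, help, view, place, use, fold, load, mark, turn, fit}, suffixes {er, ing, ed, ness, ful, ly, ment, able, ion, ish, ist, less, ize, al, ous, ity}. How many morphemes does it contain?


Segmenting 'thinkal' against the inventory:
  'think' -> root (morpheme 1)
  'al' -> suffix (morpheme 2)
Total morphemes: 2

2


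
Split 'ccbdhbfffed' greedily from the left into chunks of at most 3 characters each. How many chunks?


'ccbdhbfffed' has 11 characters.
Chunking with max size 3:
  Chunk 1: 'ccb' (positions 0-2)
  Chunk 2: 'dhb' (positions 3-5)
  Chunk 3: 'fff' (positions 6-8)
  Chunk 4: 'ed' (positions 9-10)
Total chunks: ceil(11 / 3) = 4

4


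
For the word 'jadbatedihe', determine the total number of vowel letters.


Scanning each character of 'jadbatedihe':
  Position 1: 'j' -> consonant (running count: 0)
  Position 2: 'a' -> vowel (running count: 1)
  Position 3: 'd' -> consonant (running count: 1)
  Position 4: 'b' -> consonant (running count: 1)
  Position 5: 'a' -> vowel (running count: 2)
  Position 6: 't' -> consonant (running count: 2)
  Position 7: 'e' -> vowel (running count: 3)
  Position 8: 'd' -> consonant (running count: 3)
  Position 9: 'i' -> vowel (running count: 4)
  Position 10: 'h' -> consonant (running count: 4)
  Position 11: 'e' -> vowel (running count: 5)
Total vowels: 5

5


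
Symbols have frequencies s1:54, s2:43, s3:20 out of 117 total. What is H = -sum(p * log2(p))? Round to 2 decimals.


Computing entropy H = -sum(p_i * log2(p_i)):
  s1: p = 54/117 = 0.4615, -p*log2(p) = 0.5148
  s2: p = 43/117 = 0.3675, -p*log2(p) = 0.5307
  s3: p = 20/117 = 0.1709, -p*log2(p) = 0.4356
H = sum of terms = 1.4811
Rounded to 2 decimals: 1.48

1.48


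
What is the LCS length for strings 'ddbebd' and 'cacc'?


DP table for LCS of 'ddbebd' and 'cacc':
       c  a  c  c
    0  0  0  0  0
  d 0  0  0  0  0
  d 0  0  0  0  0
  b 0  0  0  0  0
  e 0  0  0  0  0
  b 0  0  0  0  0
  d 0  0  0  0  0
LCS length = 0

0


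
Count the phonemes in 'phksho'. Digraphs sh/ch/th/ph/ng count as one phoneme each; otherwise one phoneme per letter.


Parsing 'phksho' greedily, digraphs first:
  'ph' -> digraph (1 consonant phoneme) (phonemes so far: 1)
  'k' -> consonant phoneme (phonemes so far: 2)
  'sh' -> digraph (1 consonant phoneme) (phonemes so far: 3)
  'o' -> vowel phoneme (phonemes so far: 4)
Total phonemes: 4

4


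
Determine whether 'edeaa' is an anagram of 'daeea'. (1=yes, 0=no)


Sort characters of 'edeaa': 'aadee'
Sort characters of 'daeea': 'aadee'
Sorted forms match -> they ARE anagrams
Result: 1

1


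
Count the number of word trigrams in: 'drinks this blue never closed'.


Word trigrams from [5] words:
  Trigram 1: (drinks this blue)
  Trigram 2: (this blue never)
  Trigram 3: (blue never closed)
Total word trigrams: 5 - 2 = 3

3


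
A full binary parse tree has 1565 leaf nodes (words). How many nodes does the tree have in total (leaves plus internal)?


Leaf nodes (terminals): 1565
Internal nodes = n - 1 = 1565 - 1 = 1564
Total = leaves + internal = 1565 + 1564 = 3129

3129


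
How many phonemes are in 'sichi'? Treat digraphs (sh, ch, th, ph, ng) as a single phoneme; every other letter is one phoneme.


Parsing 'sichi' greedily, digraphs first:
  's' -> consonant phoneme (phonemes so far: 1)
  'i' -> vowel phoneme (phonemes so far: 2)
  'ch' -> digraph (1 consonant phoneme) (phonemes so far: 3)
  'i' -> vowel phoneme (phonemes so far: 4)
Total phonemes: 4

4


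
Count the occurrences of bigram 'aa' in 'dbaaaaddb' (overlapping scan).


Scanning 'dbaaaaddb' for bigram 'aa':
  Position 0: 'db' -> no
  Position 1: 'ba' -> no
  Position 2: 'aa' -> MATCH
  Position 3: 'aa' -> MATCH
  Position 4: 'aa' -> MATCH
  Position 5: 'ad' -> no
  Position 6: 'dd' -> no
  Position 7: 'db' -> no
Total matches: 3

3


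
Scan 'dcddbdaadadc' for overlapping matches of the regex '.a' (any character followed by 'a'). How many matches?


Pattern: .a means any character followed by 'a'.
Scanning 'dcddbdaadadc' position-by-position:
  Pos 0: window 'dc' -> no
  Pos 1: window 'cd' -> no
  Pos 2: window 'dd' -> no
  Pos 3: window 'db' -> no
  Pos 4: window 'bd' -> no
  Pos 5: window 'da' -> MATCH
  Pos 6: window 'aa' -> MATCH
  Pos 7: window 'ad' -> no
  Pos 8: window 'da' -> MATCH
  Pos 9: window 'ad' -> no
  Pos 10: window 'dc' -> no
  Pos 11: window 'c' -> no
Total matches: 3

3


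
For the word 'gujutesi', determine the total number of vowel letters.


Scanning each character of 'gujutesi':
  Position 1: 'g' -> consonant (running count: 0)
  Position 2: 'u' -> vowel (running count: 1)
  Position 3: 'j' -> consonant (running count: 1)
  Position 4: 'u' -> vowel (running count: 2)
  Position 5: 't' -> consonant (running count: 2)
  Position 6: 'e' -> vowel (running count: 3)
  Position 7: 's' -> consonant (running count: 3)
  Position 8: 'i' -> vowel (running count: 4)
Total vowels: 4

4


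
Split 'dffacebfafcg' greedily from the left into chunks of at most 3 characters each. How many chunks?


'dffacebfafcg' has 12 characters.
Chunking with max size 3:
  Chunk 1: 'dff' (positions 0-2)
  Chunk 2: 'ace' (positions 3-5)
  Chunk 3: 'bfa' (positions 6-8)
  Chunk 4: 'fcg' (positions 9-11)
Total chunks: ceil(12 / 3) = 4

4


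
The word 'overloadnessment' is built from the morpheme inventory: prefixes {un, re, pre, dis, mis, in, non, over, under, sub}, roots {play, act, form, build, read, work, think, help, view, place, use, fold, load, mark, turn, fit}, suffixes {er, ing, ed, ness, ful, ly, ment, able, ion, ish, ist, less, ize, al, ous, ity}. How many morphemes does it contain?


Segmenting 'overloadnessment' against the inventory:
  'over' -> prefix (morpheme 1)
  'load' -> root (morpheme 2)
  'ness' -> suffix (morpheme 3)
  'ment' -> suffix (morpheme 4)
Total morphemes: 4

4


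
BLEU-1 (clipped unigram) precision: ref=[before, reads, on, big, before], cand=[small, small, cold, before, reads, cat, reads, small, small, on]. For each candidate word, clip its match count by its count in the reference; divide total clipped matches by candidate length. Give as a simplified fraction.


Reference word counts: {'before': 2, 'big': 1, 'on': 1, 'reads': 1}
Checking each candidate word (with clipping):
  'small' -> not in reference -> no match (matches: 0)
  'small' -> not in reference -> no match (matches: 0)
  'cold' -> not in reference -> no match (matches: 0)
  'before' -> in reference (ref count 2, used 1/2) -> match (matches: 1)
  'reads' -> in reference (ref count 1, used 1/1) -> match (matches: 2)
  'cat' -> not in reference -> no match (matches: 2)
  'reads' -> ref count 1 already used up (1/1) -> clipped, no match (matches: 2)
  'small' -> not in reference -> no match (matches: 2)
  'small' -> not in reference -> no match (matches: 2)
  'on' -> in reference (ref count 1, used 1/1) -> match (matches: 3)
Clipped matches: 3, Candidate length: 10
Precision = 3/10

3/10


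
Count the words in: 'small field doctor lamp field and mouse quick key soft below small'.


Counting words by splitting on spaces:
  Word 1: 'small'
  Word 2: 'field'
  Word 3: 'doctor'
  Word 4: 'lamp'
  Word 5: 'field'
  Word 6: 'and'
  Word 7: 'mouse'
  Word 8: 'quick'
  Word 9: 'key'
  Word 10: 'soft'
  Word 11: 'below'
  Word 12: 'small'
Total words: 12

12


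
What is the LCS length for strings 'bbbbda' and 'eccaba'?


DP table for LCS of 'bbbbda' and 'eccaba':
       e  c  c  a  b  a
    0  0  0  0  0  0  0
  b 0  0  0  0  0  1  1
  b 0  0  0  0  0  1  1
  b 0  0  0  0  0  1  1
  b 0  0  0  0  0  1  1
  d 0  0  0  0  0  1  1
  a 0  0  0  0  1  1  2
LCS: 'ba'
LCS length = 2

2


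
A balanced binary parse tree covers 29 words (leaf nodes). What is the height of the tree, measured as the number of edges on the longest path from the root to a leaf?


In a balanced binary tree with n leaves the deepest leaf is ceil(log2(n)) edges below the root.
log2(29) = 4.8580
ceil(4.8580) = 5
height (edges) = 5

5


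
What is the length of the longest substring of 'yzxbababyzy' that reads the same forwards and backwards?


Scanning 'yzxbababyzy' for palindromic substrings.
Substring at positions 3-7: 'babab'.
Check: reverse('babab') = 'babab' -> palindrome confirmed.
Neighbouring characters ('x' / 'y') break symmetry, so it cannot extend further.
No longer palindromic substring exists; longest length = 5

5


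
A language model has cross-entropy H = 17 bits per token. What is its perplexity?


Perplexity formula: PP = 2^H
H = 17
PP = 2^17
PP = 2^17 = 131072

131072


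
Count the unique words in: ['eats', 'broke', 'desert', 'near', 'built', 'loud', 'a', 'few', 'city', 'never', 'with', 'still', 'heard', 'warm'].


Listing all tokens and tracking unique types:
  Token 1: 'eats' -> NEW (unique so far: 1)
  Token 2: 'broke' -> NEW (unique so far: 2)
  Token 3: 'desert' -> NEW (unique so far: 3)
  Token 4: 'near' -> NEW (unique so far: 4)
  Token 5: 'built' -> NEW (unique so far: 5)
  Token 6: 'loud' -> NEW (unique so far: 6)
  Token 7: 'a' -> NEW (unique so far: 7)
  Token 8: 'few' -> NEW (unique so far: 8)
  Token 9: 'city' -> NEW (unique so far: 9)
  Token 10: 'never' -> NEW (unique so far: 10)
  Token 11: 'with' -> NEW (unique so far: 11)
  Token 12: 'still' -> NEW (unique so far: 12)
  Token 13: 'heard' -> NEW (unique so far: 13)
  Token 14: 'warm' -> NEW (unique so far: 14)
Unique types: ('a', 'broke', 'built', 'city', 'desert', 'eats', 'few', 'heard', 'loud', 'near', 'never', 'still', 'warm', 'with')
Vocabulary size: 14

14


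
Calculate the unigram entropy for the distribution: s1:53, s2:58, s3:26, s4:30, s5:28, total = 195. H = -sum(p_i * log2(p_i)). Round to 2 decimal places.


Computing entropy H = -sum(p_i * log2(p_i)):
  s1: p = 53/195 = 0.2718, -p*log2(p) = 0.5108
  s2: p = 58/195 = 0.2974, -p*log2(p) = 0.5203
  s3: p = 26/195 = 0.1333, -p*log2(p) = 0.3876
  s4: p = 30/195 = 0.1538, -p*log2(p) = 0.4155
  s5: p = 28/195 = 0.1436, -p*log2(p) = 0.4020
H = sum of terms = 2.2362
Rounded to 2 decimals: 2.24

2.24


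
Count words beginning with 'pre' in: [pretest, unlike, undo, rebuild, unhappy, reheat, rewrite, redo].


Checking each word for prefix 'pre':
  'pretest' -> YES, starts with 'pre' (count: 1)
  'unlike' -> no (count: 1)
  'undo' -> no (count: 1)
  'rebuild' -> no (count: 1)
  'unhappy' -> no (count: 1)
  'reheat' -> no (count: 1)
  'rewrite' -> no (count: 1)
  'redo' -> no (count: 1)
Total with prefix 'pre': 1

1


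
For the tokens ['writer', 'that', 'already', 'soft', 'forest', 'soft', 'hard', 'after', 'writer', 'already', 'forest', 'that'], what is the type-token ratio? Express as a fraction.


Tokens: 12
Unique types: ('after', 'already', 'forest', 'hard', 'soft', 'that', 'writer') = 7
TTR = 7/12
Already in lowest terms.

7/12


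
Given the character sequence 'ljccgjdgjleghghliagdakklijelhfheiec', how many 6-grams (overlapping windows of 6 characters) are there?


String 'ljccgjdgjleghghliagdakklijelhfheiec' has length L = 35.
Number of overlapping n-grams = L - n + 1
Substituting: 35 - 6 + 1 = 30

30


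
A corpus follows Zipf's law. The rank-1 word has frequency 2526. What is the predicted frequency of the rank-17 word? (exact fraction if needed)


Zipf's law: freq(rank) = f1 / rank
f1 = 2526, rank = 17
freq = 2526 / 17
GCD(2526, 17) = 1
Simplified: 2526/17

2526/17


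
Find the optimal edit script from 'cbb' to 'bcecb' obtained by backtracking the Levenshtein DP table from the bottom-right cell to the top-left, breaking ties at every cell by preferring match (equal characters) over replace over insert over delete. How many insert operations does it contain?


Edit distance = 3. Backtracking from cell (3, 5) with preference match > replace > insert > delete,
then listing the resulting alignment 'cbb' -> 'bcecb' left to right:
  Step 1: insert 'b' [insertion #1]
  Step 2: keep 'c'
  Step 3: insert 'e' [insertion #2]
  Step 4: replace b->c
  Step 5: keep 'b'
Total insertions: 2

2


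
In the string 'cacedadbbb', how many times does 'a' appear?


Scanning 'cacedadbbb' for 'a':
  Position 1: 'a' -> MATCH (count: 1)
  Position 5: 'a' -> MATCH (count: 2)
Total occurrences of 'a': 2

2


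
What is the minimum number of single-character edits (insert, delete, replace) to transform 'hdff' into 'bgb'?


Building DP table for s1='hdff' (len 4) and s2='bgb' (len 3):
       b  g  b
    0  1  2  3
  h 1  1  2  3
  d 2  2  2  3
  f 3  3  3  3
  f 4  4  4  4
Edit distance = dp[4][3] = 4

4


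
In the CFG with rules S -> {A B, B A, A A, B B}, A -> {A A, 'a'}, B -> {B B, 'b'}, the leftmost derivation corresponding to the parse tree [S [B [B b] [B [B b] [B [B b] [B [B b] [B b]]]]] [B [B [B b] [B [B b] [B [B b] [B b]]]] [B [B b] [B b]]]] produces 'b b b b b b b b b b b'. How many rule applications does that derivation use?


Every bracketed nonterminal node [X ...] in the tree is produced by exactly one rule application.
Reading the tree off as a leftmost derivation:
  Step 1: S  =>  B B   (applied S -> B B)
  Step 2: B B  =>  B B B   (applied B -> B B)
  Step 3: B B B  =>  b B B   (applied B -> b)
  Step 4: b B B  =>  b B B B   (applied B -> B B)
  Step 5: b B B B  =>  b b B B   (applied B -> b)
  Step 6: b b B B  =>  b b B B B   (applied B -> B B)
  Step 7: b b B B B  =>  b b b B B   (applied B -> b)
  Step 8: b b b B B  =>  b b b B B B   (applied B -> B B)
  Step 9: b b b B B B  =>  b b b b B B   (applied B -> b)
  Step 10: b b b b B B  =>  b b b b b B   (applied B -> b)
  Step 11: b b b b b B  =>  b b b b b B B   (applied B -> B B)
  Step 12: b b b b b B B  =>  b b b b b B B B   (applied B -> B B)
  Step 13: b b b b b B B B  =>  b b b b b b B B   (applied B -> b)
  Step 14: b b b b b b B B  =>  b b b b b b B B B   (applied B -> B B)
  Step 15: b b b b b b B B B  =>  b b b b b b b B B   (applied B -> b)
  Step 16: b b b b b b b B B  =>  b b b b b b b B B B   (applied B -> B B)
  Step 17: b b b b b b b B B B  =>  b b b b b b b b B B   (applied B -> b)
  Step 18: b b b b b b b b B B  =>  b b b b b b b b b B   (applied B -> b)
  Step 19: b b b b b b b b b B  =>  b b b b b b b b b B B   (applied B -> B B)
  Step 20: b b b b b b b b b B B  =>  b b b b b b b b b b B   (applied B -> b)
  Step 21: b b b b b b b b b b B  =>  b b b b b b b b b b b   (applied B -> b)
Final yield: b b b b b b b b b b b
Total rewrite steps: 21

21


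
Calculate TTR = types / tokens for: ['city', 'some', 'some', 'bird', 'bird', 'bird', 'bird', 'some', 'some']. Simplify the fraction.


Tokens: 9
Unique types: ('bird', 'city', 'some') = 3
TTR = 3/9
Simplify: divide both by 3 -> 1/3
TTR = 1/3

1/3


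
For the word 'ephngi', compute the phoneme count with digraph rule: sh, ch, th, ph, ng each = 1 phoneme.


Parsing 'ephngi' greedily, digraphs first:
  'e' -> vowel phoneme (phonemes so far: 1)
  'ph' -> digraph (1 consonant phoneme) (phonemes so far: 2)
  'ng' -> digraph (1 consonant phoneme) (phonemes so far: 3)
  'i' -> vowel phoneme (phonemes so far: 4)
Total phonemes: 4

4


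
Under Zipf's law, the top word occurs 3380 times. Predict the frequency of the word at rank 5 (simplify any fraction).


Zipf's law: freq(rank) = f1 / rank
f1 = 3380, rank = 5
freq = 3380 / 5
= 676

676


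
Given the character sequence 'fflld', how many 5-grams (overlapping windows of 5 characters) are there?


String 'fflld' has length L = 5.
Number of overlapping n-grams = L - n + 1
Substituting: 5 - 5 + 1 = 1

1


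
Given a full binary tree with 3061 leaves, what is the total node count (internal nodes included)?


Leaf nodes (terminals): 3061
Internal nodes = n - 1 = 3061 - 1 = 3060
Total = leaves + internal = 3061 + 3060 = 6121

6121


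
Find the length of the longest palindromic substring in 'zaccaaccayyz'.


Scanning 'zaccaaccayyz' for palindromic substrings.
Substring at positions 1-8: 'accaacca'.
Check: reverse('accaacca') = 'accaacca' -> palindrome confirmed.
Neighbouring characters ('z' / 'y') break symmetry, so it cannot extend further.
No longer palindromic substring exists; longest length = 8

8


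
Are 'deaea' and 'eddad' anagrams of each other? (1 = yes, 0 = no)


Sort characters of 'deaea': 'aadee'
Sort characters of 'eddad': 'addde'
Sorted forms differ -> they are NOT anagrams
Result: 0

0


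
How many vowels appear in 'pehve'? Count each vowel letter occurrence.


Scanning each character of 'pehve':
  Position 1: 'p' -> consonant (running count: 0)
  Position 2: 'e' -> vowel (running count: 1)
  Position 3: 'h' -> consonant (running count: 1)
  Position 4: 'v' -> consonant (running count: 1)
  Position 5: 'e' -> vowel (running count: 2)
Total vowels: 2

2


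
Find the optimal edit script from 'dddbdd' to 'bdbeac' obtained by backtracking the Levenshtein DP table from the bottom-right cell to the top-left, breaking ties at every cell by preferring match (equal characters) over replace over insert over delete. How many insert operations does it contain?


Edit distance = 5. Backtracking from cell (6, 6) with preference match > replace > insert > delete,
then listing the resulting alignment 'dddbdd' -> 'bdbeac' left to right:
  Step 1: replace d->b
  Step 2: keep 'd'
  Step 3: replace d->b
  Step 4: replace b->e
  Step 5: replace d->a
  Step 6: replace d->c
Total insertions: 0

0


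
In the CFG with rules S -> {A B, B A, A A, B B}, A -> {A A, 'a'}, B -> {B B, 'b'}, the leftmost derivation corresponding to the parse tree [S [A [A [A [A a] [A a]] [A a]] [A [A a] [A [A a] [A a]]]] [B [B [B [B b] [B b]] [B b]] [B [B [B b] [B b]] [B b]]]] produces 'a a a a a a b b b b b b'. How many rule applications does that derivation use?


Every bracketed nonterminal node [X ...] in the tree is produced by exactly one rule application.
Reading the tree off as a leftmost derivation:
  Step 1: S  =>  A B   (applied S -> A B)
  Step 2: A B  =>  A A B   (applied A -> A A)
  Step 3: A A B  =>  A A A B   (applied A -> A A)
  Step 4: A A A B  =>  A A A A B   (applied A -> A A)
  Step 5: A A A A B  =>  a A A A B   (applied A -> a)
  Step 6: a A A A B  =>  a a A A B   (applied A -> a)
  Step 7: a a A A B  =>  a a a A B   (applied A -> a)
  Step 8: a a a A B  =>  a a a A A B   (applied A -> A A)
  Step 9: a a a A A B  =>  a a a a A B   (applied A -> a)
  Step 10: a a a a A B  =>  a a a a A A B   (applied A -> A A)
  Step 11: a a a a A A B  =>  a a a a a A B   (applied A -> a)
  Step 12: a a a a a A B  =>  a a a a a a B   (applied A -> a)
  Step 13: a a a a a a B  =>  a a a a a a B B   (applied B -> B B)
  Step 14: a a a a a a B B  =>  a a a a a a B B B   (applied B -> B B)
  Step 15: a a a a a a B B B  =>  a a a a a a B B B B   (applied B -> B B)
  Step 16: a a a a a a B B B B  =>  a a a a a a b B B B   (applied B -> b)
  Step 17: a a a a a a b B B B  =>  a a a a a a b b B B   (applied B -> b)
  Step 18: a a a a a a b b B B  =>  a a a a a a b b b B   (applied B -> b)
  Step 19: a a a a a a b b b B  =>  a a a a a a b b b B B   (applied B -> B B)
  Step 20: a a a a a a b b b B B  =>  a a a a a a b b b B B B   (applied B -> B B)
  Step 21: a a a a a a b b b B B B  =>  a a a a a a b b b b B B   (applied B -> b)
  Step 22: a a a a a a b b b b B B  =>  a a a a a a b b b b b B   (applied B -> b)
  Step 23: a a a a a a b b b b b B  =>  a a a a a a b b b b b b   (applied B -> b)
Final yield: a a a a a a b b b b b b
Total rewrite steps: 23

23


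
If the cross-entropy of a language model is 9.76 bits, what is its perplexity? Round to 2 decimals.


Perplexity formula: PP = 2^H
H = 9.76
PP = 2^9.76
Decompose: 2^9.76 = 2^9 * 2^0.76
2^9 = 512, 2^0.76 ~ 1.6934906
PP ~ 512 * 1.6934906 = 867.0671872
Rounded to 2 decimals: 867.07

867.07


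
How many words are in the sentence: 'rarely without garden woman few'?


Counting words by splitting on spaces:
  Word 1: 'rarely'
  Word 2: 'without'
  Word 3: 'garden'
  Word 4: 'woman'
  Word 5: 'few'
Total words: 5

5


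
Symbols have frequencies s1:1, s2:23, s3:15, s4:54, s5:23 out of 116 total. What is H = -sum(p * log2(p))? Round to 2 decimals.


Computing entropy H = -sum(p_i * log2(p_i)):
  s1: p = 1/116 = 0.0086, -p*log2(p) = 0.0591
  s2: p = 23/116 = 0.1983, -p*log2(p) = 0.4629
  s3: p = 15/116 = 0.1293, -p*log2(p) = 0.3816
  s4: p = 54/116 = 0.4655, -p*log2(p) = 0.5135
  s5: p = 23/116 = 0.1983, -p*log2(p) = 0.4629
H = sum of terms = 1.8800
Rounded to 2 decimals: 1.88

1.88


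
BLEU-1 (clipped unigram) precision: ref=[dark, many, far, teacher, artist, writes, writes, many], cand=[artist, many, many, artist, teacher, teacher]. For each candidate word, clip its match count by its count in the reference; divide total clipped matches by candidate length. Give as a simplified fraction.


Reference word counts: {'artist': 1, 'dark': 1, 'far': 1, 'many': 2, 'teacher': 1, 'writes': 2}
Checking each candidate word (with clipping):
  'artist' -> in reference (ref count 1, used 1/1) -> match (matches: 1)
  'many' -> in reference (ref count 2, used 1/2) -> match (matches: 2)
  'many' -> in reference (ref count 2, used 2/2) -> match (matches: 3)
  'artist' -> ref count 1 already used up (1/1) -> clipped, no match (matches: 3)
  'teacher' -> in reference (ref count 1, used 1/1) -> match (matches: 4)
  'teacher' -> ref count 1 already used up (1/1) -> clipped, no match (matches: 4)
Clipped matches: 4, Candidate length: 6
Precision = 4/6 = 2/3

2/3


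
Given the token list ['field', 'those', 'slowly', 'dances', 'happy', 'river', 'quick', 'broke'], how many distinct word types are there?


Listing all tokens and tracking unique types:
  Token 1: 'field' -> NEW (unique so far: 1)
  Token 2: 'those' -> NEW (unique so far: 2)
  Token 3: 'slowly' -> NEW (unique so far: 3)
  Token 4: 'dances' -> NEW (unique so far: 4)
  Token 5: 'happy' -> NEW (unique so far: 5)
  Token 6: 'river' -> NEW (unique so far: 6)
  Token 7: 'quick' -> NEW (unique so far: 7)
  Token 8: 'broke' -> NEW (unique so far: 8)
Unique types: ('broke', 'dances', 'field', 'happy', 'quick', 'river', 'slowly', 'those')
Vocabulary size: 8

8


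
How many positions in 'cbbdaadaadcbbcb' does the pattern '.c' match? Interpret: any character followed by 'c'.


Pattern: .c means any character followed by 'c'.
Scanning 'cbbdaadaadcbbcb' position-by-position:
  Pos 0: window 'cb' -> no
  Pos 1: window 'bb' -> no
  Pos 2: window 'bd' -> no
  Pos 3: window 'da' -> no
  Pos 4: window 'aa' -> no
  Pos 5: window 'ad' -> no
  Pos 6: window 'da' -> no
  Pos 7: window 'aa' -> no
  Pos 8: window 'ad' -> no
  Pos 9: window 'dc' -> MATCH
  Pos 10: window 'cb' -> no
  Pos 11: window 'bb' -> no
  Pos 12: window 'bc' -> MATCH
  Pos 13: window 'cb' -> no
  Pos 14: window 'b' -> no
Total matches: 2

2


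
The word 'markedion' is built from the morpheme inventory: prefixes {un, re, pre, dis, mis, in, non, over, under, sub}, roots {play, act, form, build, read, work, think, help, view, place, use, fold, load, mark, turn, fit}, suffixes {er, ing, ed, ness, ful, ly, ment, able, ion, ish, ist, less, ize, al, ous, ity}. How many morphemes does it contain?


Segmenting 'markedion' against the inventory:
  'mark' -> root (morpheme 1)
  'ed' -> suffix (morpheme 2)
  'ion' -> suffix (morpheme 3)
Total morphemes: 3

3


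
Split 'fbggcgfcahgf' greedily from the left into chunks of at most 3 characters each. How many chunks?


'fbggcgfcahgf' has 12 characters.
Chunking with max size 3:
  Chunk 1: 'fbg' (positions 0-2)
  Chunk 2: 'gcg' (positions 3-5)
  Chunk 3: 'fca' (positions 6-8)
  Chunk 4: 'hgf' (positions 9-11)
Total chunks: ceil(12 / 3) = 4

4


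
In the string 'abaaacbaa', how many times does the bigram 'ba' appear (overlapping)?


Scanning 'abaaacbaa' for bigram 'ba':
  Position 0: 'ab' -> no
  Position 1: 'ba' -> MATCH
  Position 2: 'aa' -> no
  Position 3: 'aa' -> no
  Position 4: 'ac' -> no
  Position 5: 'cb' -> no
  Position 6: 'ba' -> MATCH
  Position 7: 'aa' -> no
Total matches: 2

2


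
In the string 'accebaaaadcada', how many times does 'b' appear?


Scanning 'accebaaaadcada' for 'b':
  Position 4: 'b' -> MATCH (count: 1)
Total occurrences of 'b': 1

1


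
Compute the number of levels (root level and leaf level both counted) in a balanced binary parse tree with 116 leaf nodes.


In a balanced binary tree with n leaves the deepest leaf is ceil(log2(n)) edges below the root,
so counting node levels inclusive of root and leaves gives ceil(log2(n)) + 1 levels.
log2(116) = 6.8580
ceil(6.8580) = 7
levels = 7 + 1 = 8

8


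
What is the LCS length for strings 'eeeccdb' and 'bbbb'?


DP table for LCS of 'eeeccdb' and 'bbbb':
       b  b  b  b
    0  0  0  0  0
  e 0  0  0  0  0
  e 0  0  0  0  0
  e 0  0  0  0  0
  c 0  0  0  0  0
  c 0  0  0  0  0
  d 0  0  0  0  0
  b 0  1  1  1  1
LCS: 'b'
LCS length = 1

1


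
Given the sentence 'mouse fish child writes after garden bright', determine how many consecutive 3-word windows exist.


Word trigrams from [7] words:
  Trigram 1: (mouse fish child)
  Trigram 2: (fish child writes)
  Trigram 3: (child writes after)
  Trigram 4: (writes after garden)
  Trigram 5: (after garden bright)
Total word trigrams: 7 - 2 = 5

5


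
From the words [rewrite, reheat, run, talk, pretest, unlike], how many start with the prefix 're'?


Checking each word for prefix 're':
  'rewrite' -> YES, starts with 're' (count: 1)
  'reheat' -> YES, starts with 're' (count: 2)
  'run' -> no (count: 2)
  'talk' -> no (count: 2)
  'pretest' -> no (count: 2)
  'unlike' -> no (count: 2)
Total with prefix 're': 2

2


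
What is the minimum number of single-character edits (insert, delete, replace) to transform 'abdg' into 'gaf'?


Building DP table for s1='abdg' (len 4) and s2='gaf' (len 3):
       g  a  f
    0  1  2  3
  a 1  1  1  2
  b 2  2  2  2
  d 3  3  3  3
  g 4  3  4  4
Edit distance = dp[4][3] = 4

4


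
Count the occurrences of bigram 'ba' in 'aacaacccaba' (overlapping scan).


Scanning 'aacaacccaba' for bigram 'ba':
  Position 0: 'aa' -> no
  Position 1: 'ac' -> no
  Position 2: 'ca' -> no
  Position 3: 'aa' -> no
  Position 4: 'ac' -> no
  Position 5: 'cc' -> no
  Position 6: 'cc' -> no
  Position 7: 'ca' -> no
  Position 8: 'ab' -> no
  Position 9: 'ba' -> MATCH
Total matches: 1

1


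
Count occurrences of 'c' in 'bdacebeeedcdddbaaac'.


Scanning 'bdacebeeedcdddbaaac' for 'c':
  Position 3: 'c' -> MATCH (count: 1)
  Position 10: 'c' -> MATCH (count: 2)
  Position 18: 'c' -> MATCH (count: 3)
Total occurrences of 'c': 3

3


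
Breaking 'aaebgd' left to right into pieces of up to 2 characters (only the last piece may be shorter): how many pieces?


'aaebgd' has 6 characters.
Chunking with max size 2:
  Chunk 1: 'aa' (positions 0-1)
  Chunk 2: 'eb' (positions 2-3)
  Chunk 3: 'gd' (positions 4-5)
Total chunks: ceil(6 / 2) = 3

3


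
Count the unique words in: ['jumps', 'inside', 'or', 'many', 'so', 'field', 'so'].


Listing all tokens and tracking unique types:
  Token 1: 'jumps' -> NEW (unique so far: 1)
  Token 2: 'inside' -> NEW (unique so far: 2)
  Token 3: 'or' -> NEW (unique so far: 3)
  Token 4: 'many' -> NEW (unique so far: 4)
  Token 5: 'so' -> NEW (unique so far: 5)
  Token 6: 'field' -> NEW (unique so far: 6)
  Token 7: 'so' -> duplicate (unique so far: 6)
Unique types: ('field', 'inside', 'jumps', 'many', 'or', 'so')
Vocabulary size: 6

6


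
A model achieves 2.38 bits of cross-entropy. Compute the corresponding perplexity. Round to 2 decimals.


Perplexity formula: PP = 2^H
H = 2.38
PP = 2^2.38
Decompose: 2^2.38 = 2^2 * 2^0.38
2^2 = 4, 2^0.38 ~ 1.3013419
PP ~ 4 * 1.3013419 = 5.2053676
Rounded to 2 decimals: 5.21

5.21


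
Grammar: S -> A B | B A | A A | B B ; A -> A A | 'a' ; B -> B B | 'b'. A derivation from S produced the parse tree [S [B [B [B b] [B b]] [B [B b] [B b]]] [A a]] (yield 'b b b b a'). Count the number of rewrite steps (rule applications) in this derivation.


Every bracketed nonterminal node [X ...] in the tree is produced by exactly one rule application.
Reading the tree off as a leftmost derivation:
  Step 1: S  =>  B A   (applied S -> B A)
  Step 2: B A  =>  B B A   (applied B -> B B)
  Step 3: B B A  =>  B B B A   (applied B -> B B)
  Step 4: B B B A  =>  b B B A   (applied B -> b)
  Step 5: b B B A  =>  b b B A   (applied B -> b)
  Step 6: b b B A  =>  b b B B A   (applied B -> B B)
  Step 7: b b B B A  =>  b b b B A   (applied B -> b)
  Step 8: b b b B A  =>  b b b b A   (applied B -> b)
  Step 9: b b b b A  =>  b b b b a   (applied A -> a)
Final yield: b b b b a
Total rewrite steps: 9

9


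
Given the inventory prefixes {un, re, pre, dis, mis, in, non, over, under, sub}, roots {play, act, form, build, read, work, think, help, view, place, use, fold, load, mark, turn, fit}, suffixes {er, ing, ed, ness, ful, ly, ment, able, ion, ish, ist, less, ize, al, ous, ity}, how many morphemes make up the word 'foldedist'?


Segmenting 'foldedist' against the inventory:
  'fold' -> root (morpheme 1)
  'ed' -> suffix (morpheme 2)
  'ist' -> suffix (morpheme 3)
Total morphemes: 3

3
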